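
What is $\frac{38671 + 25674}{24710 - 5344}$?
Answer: $\frac{64345}{19366} \approx 3.3226$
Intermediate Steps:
$\frac{38671 + 25674}{24710 - 5344} = \frac{64345}{24710 - 5344} = \frac{64345}{19366}$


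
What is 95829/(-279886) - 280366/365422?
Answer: -56744271557/51138250946 ≈ -1.1096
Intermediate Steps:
95829/(-279886) - 280366/365422 = 95829*(-1/279886) - 280366*1/365422 = -95829/279886 - 140183/182711 = -56744271557/51138250946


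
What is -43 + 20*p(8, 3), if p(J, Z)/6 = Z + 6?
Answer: 1037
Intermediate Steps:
p(J, Z) = 36 + 6*Z (p(J, Z) = 6*(Z + 6) = 6*(6 + Z) = 36 + 6*Z)
-43 + 20*p(8, 3) = -43 + 20*(36 + 6*3) = -43 + 20*(36 + 18) = -43 + 20*54 = -43 + 1080 = 1037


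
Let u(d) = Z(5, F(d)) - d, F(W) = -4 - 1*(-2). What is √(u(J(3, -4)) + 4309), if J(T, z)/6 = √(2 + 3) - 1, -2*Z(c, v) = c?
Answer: √(17250 - 24*√5)/2 ≈ 65.567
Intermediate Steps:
F(W) = -2 (F(W) = -4 + 2 = -2)
Z(c, v) = -c/2
J(T, z) = -6 + 6*√5 (J(T, z) = 6*(√(2 + 3) - 1) = 6*(√5 - 1) = 6*(-1 + √5) = -6 + 6*√5)
u(d) = -5/2 - d (u(d) = -½*5 - d = -5/2 - d)
√(u(J(3, -4)) + 4309) = √((-5/2 - (-6 + 6*√5)) + 4309) = √((-5/2 + (6 - 6*√5)) + 4309) = √((7/2 - 6*√5) + 4309) = √(8625/2 - 6*√5)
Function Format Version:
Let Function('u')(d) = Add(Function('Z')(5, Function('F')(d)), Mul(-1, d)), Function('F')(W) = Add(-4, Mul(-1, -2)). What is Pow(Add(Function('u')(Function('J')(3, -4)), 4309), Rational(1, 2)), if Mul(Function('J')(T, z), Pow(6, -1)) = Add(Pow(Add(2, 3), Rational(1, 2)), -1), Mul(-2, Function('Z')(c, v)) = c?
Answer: Mul(Rational(1, 2), Pow(Add(17250, Mul(-24, Pow(5, Rational(1, 2)))), Rational(1, 2))) ≈ 65.567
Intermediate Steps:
Function('F')(W) = -2 (Function('F')(W) = Add(-4, 2) = -2)
Function('Z')(c, v) = Mul(Rational(-1, 2), c)
Function('J')(T, z) = Add(-6, Mul(6, Pow(5, Rational(1, 2)))) (Function('J')(T, z) = Mul(6, Add(Pow(Add(2, 3), Rational(1, 2)), -1)) = Mul(6, Add(Pow(5, Rational(1, 2)), -1)) = Mul(6, Add(-1, Pow(5, Rational(1, 2)))) = Add(-6, Mul(6, Pow(5, Rational(1, 2)))))
Function('u')(d) = Add(Rational(-5, 2), Mul(-1, d)) (Function('u')(d) = Add(Mul(Rational(-1, 2), 5), Mul(-1, d)) = Add(Rational(-5, 2), Mul(-1, d)))
Pow(Add(Function('u')(Function('J')(3, -4)), 4309), Rational(1, 2)) = Pow(Add(Add(Rational(-5, 2), Mul(-1, Add(-6, Mul(6, Pow(5, Rational(1, 2)))))), 4309), Rational(1, 2)) = Pow(Add(Add(Rational(-5, 2), Add(6, Mul(-6, Pow(5, Rational(1, 2))))), 4309), Rational(1, 2)) = Pow(Add(Add(Rational(7, 2), Mul(-6, Pow(5, Rational(1, 2)))), 4309), Rational(1, 2)) = Pow(Add(Rational(8625, 2), Mul(-6, Pow(5, Rational(1, 2)))), Rational(1, 2))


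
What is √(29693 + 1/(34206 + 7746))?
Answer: √3266174892414/10488 ≈ 172.32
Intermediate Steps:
√(29693 + 1/(34206 + 7746)) = √(29693 + 1/41952) = √(1245680737/41952) = √3266174892414/10488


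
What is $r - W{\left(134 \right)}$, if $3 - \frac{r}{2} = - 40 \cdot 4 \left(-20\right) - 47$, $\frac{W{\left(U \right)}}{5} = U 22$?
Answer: $-21040$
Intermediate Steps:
$W{\left(U \right)} = 110 U$ ($W{\left(U \right)} = 5 U 22 = 5 \cdot 22 U = 110 U$)
$r = -6300$ ($r = 6 - 2 \left(- 40 \cdot 4 \left(-20\right) - 47\right) = 6 - 2 \left(\left(-40\right) \left(-80\right) - 47\right) = 6 - 2 \left(3200 - 47\right) = 6 - 6306 = -6300$)
$r - W{\left(134 \right)} = -6300 - 110 \cdot 134 = -6300 - 14740 = -21040$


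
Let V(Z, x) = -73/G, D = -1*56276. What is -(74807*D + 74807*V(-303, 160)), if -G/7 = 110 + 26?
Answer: 4007761011953/952 ≈ 4.2098e+9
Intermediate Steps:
G = -952 (G = -7*(110 + 26) = -7*136 = -952)
D = -56276
V(Z, x) = 73/952 (V(Z, x) = -73/(-952) = -73*(-1/952) = 73/952)
-(74807*D + 74807*V(-303, 160)) = -74807/(1/(-56276 + 73/952)) = -74807/(1/(-53574679/952)) = -74807/(-952/53574679) = -74807*(-53574679/952) = 4007761011953/952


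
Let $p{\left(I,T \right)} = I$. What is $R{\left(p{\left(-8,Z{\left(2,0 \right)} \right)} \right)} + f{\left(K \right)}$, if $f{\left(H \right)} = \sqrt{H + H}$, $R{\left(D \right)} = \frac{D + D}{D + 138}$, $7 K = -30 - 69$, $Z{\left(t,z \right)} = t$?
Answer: $- \frac{8}{65} + \frac{3 i \sqrt{154}}{7} \approx -0.12308 + 5.3184 i$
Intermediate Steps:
$K = - \frac{99}{7}$ ($K = \frac{-30 - 69}{7} = \frac{1}{7} \left(-99\right) = - \frac{99}{7} \approx -14.143$)
$R{\left(D \right)} = \frac{2 D}{138 + D}$
$f{\left(H \right)} = \sqrt{2} \sqrt{H}$ ($f{\left(H \right)} = \sqrt{2 H} = \sqrt{2} \sqrt{H}$)
$R{\left(p{\left(-8,Z{\left(2,0 \right)} \right)} \right)} + f{\left(K \right)} = 2 \left(-8\right) \frac{1}{138 - 8} + \sqrt{2} \sqrt{- \frac{99}{7}} = 2 \left(-8\right) \frac{1}{130} + \sqrt{2} \frac{3 i \sqrt{77}}{7} = 2 \left(-8\right) \frac{1}{130} + \frac{3 i \sqrt{154}}{7} = - \frac{8}{65} + \frac{3 i \sqrt{154}}{7}$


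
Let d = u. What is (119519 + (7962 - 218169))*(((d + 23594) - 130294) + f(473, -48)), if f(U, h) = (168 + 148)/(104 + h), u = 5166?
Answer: 64451825568/7 ≈ 9.2074e+9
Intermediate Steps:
f(U, h) = 316/(104 + h)
d = 5166
(119519 + (7962 - 218169))*(((d + 23594) - 130294) + f(473, -48)) = (119519 + (7962 - 218169))*(((5166 + 23594) - 130294) + 316/(104 - 48)) = (119519 - 210207)*((28760 - 130294) + 316/56) = -90688*(-101534 + 316*(1/56)) = -90688*(-101534 + 79/14) = -90688*(-1421397/14) = 64451825568/7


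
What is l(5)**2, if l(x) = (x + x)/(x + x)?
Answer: 1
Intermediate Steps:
l(x) = 1 (l(x) = (2*x)/((2*x)) = (2*x)*(1/(2*x)) = 1)
l(5)**2 = 1**2 = 1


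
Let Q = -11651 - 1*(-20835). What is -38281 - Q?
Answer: -47465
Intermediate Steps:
Q = 9184 (Q = -11651 + 20835 = 9184)
-38281 - Q = -38281 - 1*9184 = -38281 - 9184 = -47465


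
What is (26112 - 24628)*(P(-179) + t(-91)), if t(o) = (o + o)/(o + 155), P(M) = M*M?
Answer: 380356991/8 ≈ 4.7545e+7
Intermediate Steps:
P(M) = M²
t(o) = 2*o/(155 + o) (t(o) = (2*o)/(155 + o) = 2*o/(155 + o))
(26112 - 24628)*(P(-179) + t(-91)) = (26112 - 24628)*((-179)² + 2*(-91)/(155 - 91)) = 1484*(32041 + 2*(-91)/64) = 1484*(32041 + 2*(-91)*(1/64)) = 1484*(32041 - 91/32) = 1484*(1025221/32) = 380356991/8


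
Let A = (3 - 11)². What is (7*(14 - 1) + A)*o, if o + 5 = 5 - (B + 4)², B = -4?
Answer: 0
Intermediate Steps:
A = 64 (A = (-8)² = 64)
o = 0 (o = -5 + (5 - (-4 + 4)²) = -5 + (5 - 1*0²) = -5 + (5 - 1*0) = -5 + (5 + 0) = -5 + 5 = 0)
(7*(14 - 1) + A)*o = (7*(14 - 1) + 64)*0 = (7*13 + 64)*0 = (91 + 64)*0 = 155*0 = 0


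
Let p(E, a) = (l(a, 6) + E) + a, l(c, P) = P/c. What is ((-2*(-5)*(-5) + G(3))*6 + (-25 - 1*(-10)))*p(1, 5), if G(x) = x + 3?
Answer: -10044/5 ≈ -2008.8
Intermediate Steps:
p(E, a) = E + a + 6/a (p(E, a) = (6/a + E) + a = (E + 6/a) + a = E + a + 6/a)
G(x) = 3 + x
((-2*(-5)*(-5) + G(3))*6 + (-25 - 1*(-10)))*p(1, 5) = ((-2*(-5)*(-5) + (3 + 3))*6 + (-25 - 1*(-10)))*(1 + 5 + 6/5) = ((10*(-5) + 6)*6 + (-25 + 10))*(1 + 5 + 6*(⅕)) = ((-50 + 6)*6 - 15)*(1 + 5 + 6/5) = (-44*6 - 15)*(36/5) = (-264 - 15)*(36/5) = -279*36/5 = -10044/5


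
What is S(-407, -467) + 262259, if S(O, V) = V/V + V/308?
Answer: 80775613/308 ≈ 2.6226e+5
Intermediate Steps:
S(O, V) = 1 + V/308 (S(O, V) = 1 + V*(1/308) = 1 + V/308)
S(-407, -467) + 262259 = (1 + (1/308)*(-467)) + 262259 = (1 - 467/308) + 262259 = -159/308 + 262259 = 80775613/308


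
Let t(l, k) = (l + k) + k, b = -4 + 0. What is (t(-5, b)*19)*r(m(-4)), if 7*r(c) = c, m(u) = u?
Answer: 988/7 ≈ 141.14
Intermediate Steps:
b = -4
r(c) = c/7
t(l, k) = l + 2*k (t(l, k) = (k + l) + k = l + 2*k)
(t(-5, b)*19)*r(m(-4)) = ((-5 + 2*(-4))*19)*((⅐)*(-4)) = ((-5 - 8)*19)*(-4/7) = -13*19*(-4/7) = -247*(-4/7) = 988/7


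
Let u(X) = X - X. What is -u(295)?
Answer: 0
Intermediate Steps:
u(X) = 0
-u(295) = -1*0 = 0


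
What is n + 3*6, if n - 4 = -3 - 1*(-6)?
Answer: 25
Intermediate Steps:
n = 7 (n = 4 + (-3 - 1*(-6)) = 4 + (-3 + 6) = 4 + 3 = 7)
n + 3*6 = 7 + 3*6 = 7 + 18 = 25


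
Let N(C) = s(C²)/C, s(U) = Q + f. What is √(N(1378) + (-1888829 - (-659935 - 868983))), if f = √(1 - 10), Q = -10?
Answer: √(-683429253104 + 4134*I)/1378 ≈ 1.8144e-6 + 599.93*I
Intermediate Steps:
f = 3*I (f = √(-9) = 3*I ≈ 3.0*I)
s(U) = -10 + 3*I
N(C) = (-10 + 3*I)/C
√(N(1378) + (-1888829 - (-659935 - 868983))) = √((-10 + 3*I)/1378 + (-1888829 - (-659935 - 868983))) = √((-10 + 3*I)/1378 + (-1888829 - 1*(-1528918))) = √((-5/689 + 3*I/1378) + (-1888829 + 1528918)) = √((-5/689 + 3*I/1378) - 359911) = √(-247978684/689 + 3*I/1378)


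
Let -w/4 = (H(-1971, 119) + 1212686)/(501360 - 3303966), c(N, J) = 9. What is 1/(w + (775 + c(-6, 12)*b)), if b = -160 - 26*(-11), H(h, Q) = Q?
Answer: 1401303/2677513037 ≈ 0.00052336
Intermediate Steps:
w = 2425610/1401303 (w = -4*(119 + 1212686)/(501360 - 3303966) = -4851220/(-2802606) = -4851220*(-1)/2802606 = -4*(-1212805/2802606) = 2425610/1401303 ≈ 1.7310)
b = 126 (b = -160 + 286 = 126)
1/(w + (775 + c(-6, 12)*b)) = 1/(2425610/1401303 + (775 + 9*126)) = 1/(2425610/1401303 + (775 + 1134)) = 1/(2425610/1401303 + 1909) = 1/(2677513037/1401303) = 1401303/2677513037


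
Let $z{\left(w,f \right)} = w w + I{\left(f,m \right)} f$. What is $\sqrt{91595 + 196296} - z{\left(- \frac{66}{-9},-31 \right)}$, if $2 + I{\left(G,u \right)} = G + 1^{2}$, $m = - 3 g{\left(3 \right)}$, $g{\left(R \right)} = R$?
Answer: $- \frac{9412}{9} + \sqrt{287891} \approx -509.22$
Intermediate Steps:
$m = -9$ ($m = \left(-3\right) 3 = -9$)
$I{\left(G,u \right)} = -1 + G$ ($I{\left(G,u \right)} = -2 + \left(G + 1^{2}\right) = -2 + \left(G + 1\right) = -2 + \left(1 + G\right) = -1 + G$)
$z{\left(w,f \right)} = w^{2} + f \left(-1 + f\right)$ ($z{\left(w,f \right)} = w w + \left(-1 + f\right) f = w^{2} + f \left(-1 + f\right)$)
$\sqrt{91595 + 196296} - z{\left(- \frac{66}{-9},-31 \right)} = \sqrt{91595 + 196296} - \left(\left(- \frac{66}{-9}\right)^{2} - 31 \left(-1 - 31\right)\right) = \sqrt{287891} - \left(\left(\left(-66\right) \left(- \frac{1}{9}\right)\right)^{2} - -992\right) = \sqrt{287891} - \left(\left(\frac{22}{3}\right)^{2} + 992\right) = \sqrt{287891} - \left(\frac{484}{9} + 992\right) = \sqrt{287891} - \frac{9412}{9} = - \frac{9412}{9} + \sqrt{287891}$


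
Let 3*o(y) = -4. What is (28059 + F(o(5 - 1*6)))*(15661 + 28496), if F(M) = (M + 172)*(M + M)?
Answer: 3656714765/3 ≈ 1.2189e+9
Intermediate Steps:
o(y) = -4/3 (o(y) = (⅓)*(-4) = -4/3)
F(M) = 2*M*(172 + M) (F(M) = (172 + M)*(2*M) = 2*M*(172 + M))
(28059 + F(o(5 - 1*6)))*(15661 + 28496) = (28059 + 2*(-4/3)*(172 - 4/3))*(15661 + 28496) = (28059 + 2*(-4/3)*(512/3))*44157 = (28059 - 4096/9)*44157 = (248435/9)*44157 = 3656714765/3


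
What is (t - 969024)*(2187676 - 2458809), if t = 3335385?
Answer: -641598557013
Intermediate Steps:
(t - 969024)*(2187676 - 2458809) = (3335385 - 969024)*(2187676 - 2458809) = 2366361*(-271133) = -641598557013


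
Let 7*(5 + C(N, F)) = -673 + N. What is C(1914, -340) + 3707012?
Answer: 25950290/7 ≈ 3.7072e+6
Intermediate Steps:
C(N, F) = -708/7 + N/7 (C(N, F) = -5 + (-673 + N)/7 = -5 + (-673/7 + N/7) = -708/7 + N/7)
C(1914, -340) + 3707012 = (-708/7 + (1/7)*1914) + 3707012 = (-708/7 + 1914/7) + 3707012 = 1206/7 + 3707012 = 25950290/7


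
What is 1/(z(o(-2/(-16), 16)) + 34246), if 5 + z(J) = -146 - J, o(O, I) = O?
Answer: 8/272759 ≈ 2.9330e-5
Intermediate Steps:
z(J) = -151 - J (z(J) = -5 + (-146 - J) = -151 - J)
1/(z(o(-2/(-16), 16)) + 34246) = 1/((-151 - (-2)/(-16)) + 34246) = 1/((-151 - (-2)*(-1)/16) + 34246) = 1/((-151 - 1*1/8) + 34246) = 1/((-151 - 1/8) + 34246) = 1/(-1209/8 + 34246) = 1/(272759/8) = 8/272759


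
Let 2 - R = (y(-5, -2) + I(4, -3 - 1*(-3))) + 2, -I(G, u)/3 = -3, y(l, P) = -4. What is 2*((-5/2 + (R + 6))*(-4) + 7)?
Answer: 26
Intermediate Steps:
I(G, u) = 9 (I(G, u) = -3*(-3) = 9)
R = -5 (R = 2 - ((-4 + 9) + 2) = 2 - (5 + 2) = 2 - 1*7 = 2 - 7 = -5)
2*((-5/2 + (R + 6))*(-4) + 7) = 2*((-5/2 + (-5 + 6))*(-4) + 7) = 2*((-5*1/2 + 1)*(-4) + 7) = 2*((-5/2 + 1)*(-4) + 7) = 2*(-3/2*(-4) + 7) = 2*(6 + 7) = 2*13 = 26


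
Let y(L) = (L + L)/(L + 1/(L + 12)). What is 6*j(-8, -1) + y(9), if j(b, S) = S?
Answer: -381/95 ≈ -4.0105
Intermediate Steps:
y(L) = 2*L/(L + 1/(12 + L)) (y(L) = (2*L)/(L + 1/(12 + L)) = 2*L/(L + 1/(12 + L)))
6*j(-8, -1) + y(9) = 6*(-1) + 2*9*(12 + 9)/(1 + 9² + 12*9) = -6 + 2*9*21/(1 + 81 + 108) = -6 + 2*9*21/190 = -6 + 2*9*(1/190)*21 = -6 + 189/95 = -381/95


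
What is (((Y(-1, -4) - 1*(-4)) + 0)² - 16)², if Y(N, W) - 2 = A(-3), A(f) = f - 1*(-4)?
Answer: 1089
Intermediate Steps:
A(f) = 4 + f (A(f) = f + 4 = 4 + f)
Y(N, W) = 3 (Y(N, W) = 2 + (4 - 3) = 2 + 1 = 3)
(((Y(-1, -4) - 1*(-4)) + 0)² - 16)² = (((3 - 1*(-4)) + 0)² - 16)² = (((3 + 4) + 0)² - 16)² = ((7 + 0)² - 16)² = (7² - 16)² = (49 - 16)² = 33² = 1089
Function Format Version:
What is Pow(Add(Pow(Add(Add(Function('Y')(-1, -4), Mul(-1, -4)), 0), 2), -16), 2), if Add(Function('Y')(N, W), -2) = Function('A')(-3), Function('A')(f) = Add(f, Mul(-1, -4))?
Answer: 1089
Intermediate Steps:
Function('A')(f) = Add(4, f) (Function('A')(f) = Add(f, 4) = Add(4, f))
Function('Y')(N, W) = 3 (Function('Y')(N, W) = Add(2, Add(4, -3)) = Add(2, 1) = 3)
Pow(Add(Pow(Add(Add(Function('Y')(-1, -4), Mul(-1, -4)), 0), 2), -16), 2) = Pow(Add(Pow(Add(Add(3, Mul(-1, -4)), 0), 2), -16), 2) = Pow(Add(Pow(Add(Add(3, 4), 0), 2), -16), 2) = Pow(Add(Pow(Add(7, 0), 2), -16), 2) = Pow(Add(Pow(7, 2), -16), 2) = Pow(Add(49, -16), 2) = Pow(33, 2) = 1089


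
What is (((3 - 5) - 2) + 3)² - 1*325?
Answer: -324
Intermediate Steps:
(((3 - 5) - 2) + 3)² - 1*325 = ((-2 - 2) + 3)² - 325 = (-4 + 3)² - 325 = (-1)² - 325 = 1 - 325 = -324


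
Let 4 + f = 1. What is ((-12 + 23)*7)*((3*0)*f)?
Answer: 0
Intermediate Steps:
f = -3 (f = -4 + 1 = -3)
((-12 + 23)*7)*((3*0)*f) = ((-12 + 23)*7)*((3*0)*(-3)) = (11*7)*(0*(-3)) = 77*0 = 0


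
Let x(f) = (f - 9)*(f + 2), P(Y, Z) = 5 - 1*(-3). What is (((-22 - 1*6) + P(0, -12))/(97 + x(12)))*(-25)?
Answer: 500/139 ≈ 3.5971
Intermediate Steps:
P(Y, Z) = 8 (P(Y, Z) = 5 + 3 = 8)
x(f) = (-9 + f)*(2 + f)
(((-22 - 1*6) + P(0, -12))/(97 + x(12)))*(-25) = (((-22 - 1*6) + 8)/(97 + (-18 + 12² - 7*12)))*(-25) = (((-22 - 6) + 8)/(97 + (-18 + 144 - 84)))*(-25) = ((-28 + 8)/(97 + 42))*(-25) = -20/139*(-25) = 500/139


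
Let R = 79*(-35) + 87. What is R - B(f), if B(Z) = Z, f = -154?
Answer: -2524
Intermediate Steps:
R = -2678 (R = -2765 + 87 = -2678)
R - B(f) = -2678 - 1*(-154) = -2678 + 154 = -2524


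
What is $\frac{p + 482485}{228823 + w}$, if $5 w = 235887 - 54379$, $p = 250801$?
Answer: $\frac{3666430}{1325623} \approx 2.7658$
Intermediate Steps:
$w = \frac{181508}{5}$ ($w = \frac{235887 - 54379}{5} = \frac{1}{5} \cdot 181508 = \frac{181508}{5} \approx 36302.0$)
$\frac{p + 482485}{228823 + w} = \frac{250801 + 482485}{228823 + \frac{181508}{5}} = \frac{733286}{\frac{1325623}{5}} = 733286 \cdot \frac{5}{1325623} = \frac{3666430}{1325623}$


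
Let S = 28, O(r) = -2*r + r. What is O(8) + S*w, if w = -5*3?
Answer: -428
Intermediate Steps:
O(r) = -r
w = -15
O(8) + S*w = -1*8 + 28*(-15) = -8 - 420 = -428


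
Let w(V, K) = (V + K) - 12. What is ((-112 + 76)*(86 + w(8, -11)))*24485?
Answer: -62583660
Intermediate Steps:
w(V, K) = -12 + K + V (w(V, K) = (K + V) - 12 = -12 + K + V)
((-112 + 76)*(86 + w(8, -11)))*24485 = ((-112 + 76)*(86 + (-12 - 11 + 8)))*24485 = -36*(86 - 15)*24485 = -36*71*24485 = -2556*24485 = -62583660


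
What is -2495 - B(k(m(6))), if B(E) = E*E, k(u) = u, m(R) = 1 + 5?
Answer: -2531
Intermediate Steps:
m(R) = 6
B(E) = E**2
-2495 - B(k(m(6))) = -2495 - 1*6**2 = -2495 - 1*36 = -2495 - 36 = -2531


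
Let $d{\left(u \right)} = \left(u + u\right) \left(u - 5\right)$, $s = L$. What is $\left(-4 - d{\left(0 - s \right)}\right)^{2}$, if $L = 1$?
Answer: $256$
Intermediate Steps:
$s = 1$
$d{\left(u \right)} = 2 u \left(-5 + u\right)$
$\left(-4 - d{\left(0 - s \right)}\right)^{2} = \left(-4 - 2 \left(0 - 1\right) \left(-5 + \left(0 - 1\right)\right)\right)^{2} = \left(-4 - 2 \left(-1\right) \left(-5 - 1\right)\right)^{2} = \left(-4 - 2 \left(-1\right) \left(-6\right)\right)^{2} = \left(-4 - 12\right)^{2} = \left(-16\right)^{2} = 256$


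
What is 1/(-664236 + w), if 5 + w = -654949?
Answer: -1/1319190 ≈ -7.5804e-7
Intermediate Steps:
w = -654954 (w = -5 - 654949 = -654954)
1/(-664236 + w) = 1/(-664236 - 654954) = 1/(-1319190) = -1/1319190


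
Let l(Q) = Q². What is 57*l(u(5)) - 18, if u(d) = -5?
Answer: 1407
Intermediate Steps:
57*l(u(5)) - 18 = 57*(-5)² - 18 = 57*25 - 18 = 1425 - 18 = 1407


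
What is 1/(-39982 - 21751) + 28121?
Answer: 1735993692/61733 ≈ 28121.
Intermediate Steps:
1/(-39982 - 21751) + 28121 = 1/(-61733) + 28121 = -1/61733 + 28121 = 1735993692/61733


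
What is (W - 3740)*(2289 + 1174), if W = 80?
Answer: -12674580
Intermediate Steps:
(W - 3740)*(2289 + 1174) = (80 - 3740)*(2289 + 1174) = -3660*3463 = -12674580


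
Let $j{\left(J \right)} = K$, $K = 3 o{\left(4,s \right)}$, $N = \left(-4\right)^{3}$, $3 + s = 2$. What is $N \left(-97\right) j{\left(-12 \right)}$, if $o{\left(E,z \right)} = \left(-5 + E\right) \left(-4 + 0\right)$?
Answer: $74496$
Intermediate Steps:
$s = -1$ ($s = -3 + 2 = -1$)
$N = -64$
$o{\left(E,z \right)} = 20 - 4 E$ ($o{\left(E,z \right)} = \left(-5 + E\right) \left(-4\right) = 20 - 4 E$)
$K = 12$ ($K = 3 \left(20 - 16\right) = 3 \cdot 4 = 12$)
$j{\left(J \right)} = 12$
$N \left(-97\right) j{\left(-12 \right)} = \left(-64\right) \left(-97\right) 12 = 6208 \cdot 12 = 74496$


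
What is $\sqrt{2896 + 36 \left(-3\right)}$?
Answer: $2 \sqrt{697} \approx 52.802$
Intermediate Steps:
$\sqrt{2896 + 36 \left(-3\right)} = \sqrt{2896 - 108} = \sqrt{2788} = 2 \sqrt{697}$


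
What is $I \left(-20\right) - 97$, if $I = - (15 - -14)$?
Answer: $483$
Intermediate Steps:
$I = -29$ ($I = - (15 + 14) = \left(-1\right) 29 = -29$)
$I \left(-20\right) - 97 = \left(-29\right) \left(-20\right) - 97 = 580 - 97 = 483$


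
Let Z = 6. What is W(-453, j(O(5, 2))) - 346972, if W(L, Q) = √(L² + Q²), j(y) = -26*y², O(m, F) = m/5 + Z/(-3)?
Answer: -346972 + √205885 ≈ -3.4652e+5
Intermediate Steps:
O(m, F) = -2 + m/5 (O(m, F) = m/5 + 6/(-3) = m*(⅕) + 6*(-⅓) = m/5 - 2 = -2 + m/5)
W(-453, j(O(5, 2))) - 346972 = √((-453)² + (-26*(-2 + (⅕)*5)²)²) - 346972 = √(205209 + (-26*(-2 + 1)²)²) - 346972 = √(205209 + (-26*(-1)²)²) - 346972 = √(205209 + (-26*1)²) - 346972 = √(205209 + (-26)²) - 346972 = √(205209 + 676) - 346972 = √205885 - 346972 = -346972 + √205885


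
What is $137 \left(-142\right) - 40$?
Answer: $-19494$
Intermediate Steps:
$137 \left(-142\right) - 40 = -19454 - 40 = -19494$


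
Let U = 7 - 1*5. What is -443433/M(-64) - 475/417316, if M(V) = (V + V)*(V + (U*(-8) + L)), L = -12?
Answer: -2434964203/64662016 ≈ -37.657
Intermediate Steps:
U = 2 (U = 7 - 5 = 2)
M(V) = 2*V*(-28 + V) (M(V) = (V + V)*(V + (2*(-8) - 12)) = (2*V)*(V + (-16 - 12)) = (2*V)*(V - 28) = (2*V)*(-28 + V) = 2*V*(-28 + V))
-443433/M(-64) - 475/417316 = -443433*(-1/(128*(-28 - 64))) - 475/417316 = -443433/(2*(-64)*(-92)) - 475*1/417316 = -443433/11776 - 25/21964 = -2434964203/64662016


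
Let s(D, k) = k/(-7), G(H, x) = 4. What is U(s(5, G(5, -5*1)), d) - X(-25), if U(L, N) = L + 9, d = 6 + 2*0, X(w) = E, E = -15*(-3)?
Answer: -256/7 ≈ -36.571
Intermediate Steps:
s(D, k) = -k/7 (s(D, k) = k*(-⅐) = -k/7)
E = 45
X(w) = 45
d = 6 (d = 6 + 0 = 6)
U(L, N) = 9 + L
U(s(5, G(5, -5*1)), d) - X(-25) = (9 - ⅐*4) - 1*45 = (9 - 4/7) - 45 = 59/7 - 45 = -256/7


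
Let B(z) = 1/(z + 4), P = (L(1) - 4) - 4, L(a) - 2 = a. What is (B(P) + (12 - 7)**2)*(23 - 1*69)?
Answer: -1104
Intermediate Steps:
L(a) = 2 + a
P = -5 (P = ((2 + 1) - 4) - 4 = (3 - 4) - 4 = -1 - 4 = -5)
B(z) = 1/(4 + z)
(B(P) + (12 - 7)**2)*(23 - 1*69) = (1/(4 - 5) + (12 - 7)**2)*(23 - 1*69) = (1/(-1) + 5**2)*(23 - 69) = (-1 + 25)*(-46) = 24*(-46) = -1104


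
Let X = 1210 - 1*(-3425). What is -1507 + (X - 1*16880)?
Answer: -13752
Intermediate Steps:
X = 4635 (X = 1210 + 3425 = 4635)
-1507 + (X - 1*16880) = -1507 + (4635 - 1*16880) = -1507 + (4635 - 16880) = -1507 - 12245 = -13752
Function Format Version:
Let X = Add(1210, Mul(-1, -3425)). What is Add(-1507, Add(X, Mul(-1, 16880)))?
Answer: -13752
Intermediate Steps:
X = 4635 (X = Add(1210, 3425) = 4635)
Add(-1507, Add(X, Mul(-1, 16880))) = Add(-1507, Add(4635, Mul(-1, 16880))) = Add(-1507, Add(4635, -16880)) = Add(-1507, -12245) = -13752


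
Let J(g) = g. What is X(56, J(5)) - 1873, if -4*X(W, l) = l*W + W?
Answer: -1957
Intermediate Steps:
X(W, l) = -W/4 - W*l/4 (X(W, l) = -(l*W + W)/4 = -(W*l + W)/4 = -(W + W*l)/4 = -W/4 - W*l/4)
X(56, J(5)) - 1873 = -1/4*56*(1 + 5) - 1873 = -1/4*56*6 - 1873 = -84 - 1873 = -1957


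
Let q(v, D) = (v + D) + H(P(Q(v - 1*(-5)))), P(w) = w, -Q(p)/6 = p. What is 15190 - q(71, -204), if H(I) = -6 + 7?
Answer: 15322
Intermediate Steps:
Q(p) = -6*p
H(I) = 1
q(v, D) = 1 + D + v (q(v, D) = (v + D) + 1 = (D + v) + 1 = 1 + D + v)
15190 - q(71, -204) = 15190 - (1 - 204 + 71) = 15190 - 1*(-132) = 15190 + 132 = 15322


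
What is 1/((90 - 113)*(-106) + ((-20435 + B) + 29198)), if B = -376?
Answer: 1/10825 ≈ 9.2379e-5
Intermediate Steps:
1/((90 - 113)*(-106) + ((-20435 + B) + 29198)) = 1/((90 - 113)*(-106) + ((-20435 - 376) + 29198)) = 1/(-23*(-106) + (-20811 + 29198)) = 1/(2438 + 8387) = 1/10825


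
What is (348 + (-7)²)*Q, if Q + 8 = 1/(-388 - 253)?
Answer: -2036213/641 ≈ -3176.6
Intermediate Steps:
Q = -5129/641 (Q = -8 + 1/(-388 - 253) = -8 + 1/(-641) = -8 - 1/641 = -5129/641 ≈ -8.0016)
(348 + (-7)²)*Q = (348 + (-7)²)*(-5129/641) = (348 + 49)*(-5129/641) = 397*(-5129/641) = -2036213/641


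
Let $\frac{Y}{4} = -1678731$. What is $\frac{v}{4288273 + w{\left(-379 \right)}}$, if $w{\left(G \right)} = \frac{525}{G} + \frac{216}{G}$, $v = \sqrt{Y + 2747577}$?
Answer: $\frac{379 i \sqrt{3967347}}{1625254726} \approx 0.00046448 i$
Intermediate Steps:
$Y = -6714924$ ($Y = 4 \left(-1678731\right) = -6714924$)
$v = i \sqrt{3967347}$ ($v = \sqrt{-6714924 + 2747577} = \sqrt{-3967347} = i \sqrt{3967347} \approx 1991.8 i$)
$w{\left(G \right)} = \frac{741}{G}$
$\frac{v}{4288273 + w{\left(-379 \right)}} = \frac{i \sqrt{3967347}}{4288273 + \frac{741}{-379}} = \frac{i \sqrt{3967347}}{4288273 + 741 \left(- \frac{1}{379}\right)} = \frac{i \sqrt{3967347}}{4288273 - \frac{741}{379}} = \frac{i \sqrt{3967347}}{\frac{1625254726}{379}} = i \sqrt{3967347} \cdot \frac{379}{1625254726} = \frac{379 i \sqrt{3967347}}{1625254726}$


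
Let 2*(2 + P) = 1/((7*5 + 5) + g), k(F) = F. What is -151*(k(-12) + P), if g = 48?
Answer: 371913/176 ≈ 2113.1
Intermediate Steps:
P = -351/176 (P = -2 + 1/(2*((7*5 + 5) + 48)) = -2 + 1/(2*((35 + 5) + 48)) = -2 + 1/(2*(40 + 48)) = -2 + (½)/88 = -2 + (½)*(1/88) = -2 + 1/176 = -351/176 ≈ -1.9943)
-151*(k(-12) + P) = -151*(-12 - 351/176) = -151*(-2463/176) = 371913/176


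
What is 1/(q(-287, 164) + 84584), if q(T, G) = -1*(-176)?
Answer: 1/84760 ≈ 1.1798e-5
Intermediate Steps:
q(T, G) = 176
1/(q(-287, 164) + 84584) = 1/(176 + 84584) = 1/84760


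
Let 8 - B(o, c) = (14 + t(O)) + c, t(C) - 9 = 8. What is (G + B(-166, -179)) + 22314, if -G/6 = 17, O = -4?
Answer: 22368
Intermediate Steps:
G = -102 (G = -6*17 = -102)
t(C) = 17 (t(C) = 9 + 8 = 17)
B(o, c) = -23 - c (B(o, c) = 8 - ((14 + 17) + c) = 8 - (31 + c) = 8 + (-31 - c) = -23 - c)
(G + B(-166, -179)) + 22314 = (-102 + (-23 - 1*(-179))) + 22314 = (-102 + (-23 + 179)) + 22314 = (-102 + 156) + 22314 = 54 + 22314 = 22368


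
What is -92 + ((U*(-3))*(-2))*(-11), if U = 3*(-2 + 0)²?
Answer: -884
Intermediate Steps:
U = 12 (U = 3*(-2)² = 3*4 = 12)
-92 + ((U*(-3))*(-2))*(-11) = -92 + ((12*(-3))*(-2))*(-11) = -92 - 36*(-2)*(-11) = -92 + 72*(-11) = -92 - 792 = -884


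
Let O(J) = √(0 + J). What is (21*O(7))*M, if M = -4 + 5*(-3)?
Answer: -399*√7 ≈ -1055.7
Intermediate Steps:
O(J) = √J
M = -19 (M = -4 - 15 = -19)
(21*O(7))*M = (21*√7)*(-19) = -399*√7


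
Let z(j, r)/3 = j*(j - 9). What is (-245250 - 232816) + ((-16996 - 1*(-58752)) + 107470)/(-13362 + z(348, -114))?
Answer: -27134523223/56759 ≈ -4.7807e+5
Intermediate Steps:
z(j, r) = 3*j*(-9 + j) (z(j, r) = 3*(j*(j - 9)) = 3*(j*(-9 + j)) = 3*j*(-9 + j))
(-245250 - 232816) + ((-16996 - 1*(-58752)) + 107470)/(-13362 + z(348, -114)) = (-245250 - 232816) + ((-16996 - 1*(-58752)) + 107470)/(-13362 + 3*348*(-9 + 348)) = -478066 + ((-16996 + 58752) + 107470)/(-13362 + 3*348*339) = -478066 + (41756 + 107470)/(-13362 + 353916) = -478066 + 149226/340554 = -478066 + 149226*(1/340554) = -478066 + 24871/56759 = -27134523223/56759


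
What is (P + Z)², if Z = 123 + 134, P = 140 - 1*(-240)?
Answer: 405769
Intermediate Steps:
P = 380 (P = 140 + 240 = 380)
Z = 257
(P + Z)² = (380 + 257)² = 637² = 405769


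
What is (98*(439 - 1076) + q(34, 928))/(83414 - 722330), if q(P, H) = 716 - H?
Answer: 31319/319458 ≈ 0.098038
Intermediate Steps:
(98*(439 - 1076) + q(34, 928))/(83414 - 722330) = (98*(439 - 1076) + (716 - 1*928))/(83414 - 722330) = (98*(-637) + (716 - 928))/(-638916) = (-62426 - 212)*(-1/638916) = -62638*(-1/638916) = 31319/319458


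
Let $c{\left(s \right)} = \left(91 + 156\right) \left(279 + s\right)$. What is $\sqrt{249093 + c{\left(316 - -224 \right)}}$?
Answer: $3 \sqrt{50154} \approx 671.85$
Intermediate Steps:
$c{\left(s \right)} = 68913 + 247 s$ ($c{\left(s \right)} = 247 \left(279 + s\right) = 68913 + 247 s$)
$\sqrt{249093 + c{\left(316 - -224 \right)}} = \sqrt{249093 + \left(68913 + 247 \left(316 - -224\right)\right)} = \sqrt{249093 + \left(68913 + 247 \left(316 + 224\right)\right)} = \sqrt{249093 + \left(68913 + 247 \cdot 540\right)} = \sqrt{249093 + \left(68913 + 133380\right)} = \sqrt{249093 + 202293} = \sqrt{451386} = 3 \sqrt{50154}$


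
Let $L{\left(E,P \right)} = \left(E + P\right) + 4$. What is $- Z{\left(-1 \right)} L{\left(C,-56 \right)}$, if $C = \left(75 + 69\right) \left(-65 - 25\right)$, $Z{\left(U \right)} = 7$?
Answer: $91084$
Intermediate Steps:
$C = -12960$ ($C = 144 \left(-90\right) = -12960$)
$L{\left(E,P \right)} = 4 + E + P$
$- Z{\left(-1 \right)} L{\left(C,-56 \right)} = \left(-1\right) 7 \left(4 - 12960 - 56\right) = \left(-7\right) \left(-13012\right) = 91084$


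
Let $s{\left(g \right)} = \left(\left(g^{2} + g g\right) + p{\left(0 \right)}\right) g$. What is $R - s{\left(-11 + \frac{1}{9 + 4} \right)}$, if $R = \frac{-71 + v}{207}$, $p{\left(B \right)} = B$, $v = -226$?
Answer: $\frac{131638747}{50531} \approx 2605.1$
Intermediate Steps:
$R = - \frac{33}{23}$ ($R = \frac{-71 - 226}{207} = \left(-297\right) \frac{1}{207} = - \frac{33}{23} \approx -1.4348$)
$s{\left(g \right)} = 2 g^{3}$ ($s{\left(g \right)} = \left(\left(g^{2} + g g\right) + 0\right) g = \left(\left(g^{2} + g^{2}\right) + 0\right) g = \left(2 g^{2} + 0\right) g = 2 g^{2} g = 2 g^{3}$)
$R - s{\left(-11 + \frac{1}{9 + 4} \right)} = - \frac{33}{23} - 2 \left(-11 + \frac{1}{9 + 4}\right)^{3} = - \frac{33}{23} - 2 \left(-11 + \frac{1}{13}\right)^{3} = - \frac{33}{23} - 2 \left(- \frac{142}{13}\right)^{3} = - \frac{33}{23} - 2 \left(- \frac{2863288}{2197}\right) = - \frac{33}{23} - - \frac{5726576}{2197} = - \frac{33}{23} + \frac{5726576}{2197} = \frac{131638747}{50531}$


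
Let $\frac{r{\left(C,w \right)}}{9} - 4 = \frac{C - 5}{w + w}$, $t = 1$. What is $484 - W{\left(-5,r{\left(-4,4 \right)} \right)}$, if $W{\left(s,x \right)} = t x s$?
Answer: $\frac{4907}{8} \approx 613.38$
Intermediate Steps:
$r{\left(C,w \right)} = 36 + \frac{9 \left(-5 + C\right)}{2 w}$ ($r{\left(C,w \right)} = 36 + 9 \frac{C - 5}{w + w} = 36 + 9 \frac{-5 + C}{2 w} = 36 + \frac{9 \left(-5 + C\right)}{2 w}$)
$W{\left(s,x \right)} = s x$ ($W{\left(s,x \right)} = 1 x s = x s = s x$)
$484 - W{\left(-5,r{\left(-4,4 \right)} \right)} = 484 - - 5 \frac{9 \left(-5 - 4 + 8 \cdot 4\right)}{2 \cdot 4} = 484 - - 5 \cdot \frac{9}{2} \cdot \frac{1}{4} \left(-5 - 4 + 32\right) = 484 - - 5 \cdot \frac{9}{2} \cdot \frac{1}{4} \cdot 23 = 484 - \left(-5\right) \frac{207}{8} = 484 - - \frac{1035}{8} = 484 + \frac{1035}{8} = \frac{4907}{8}$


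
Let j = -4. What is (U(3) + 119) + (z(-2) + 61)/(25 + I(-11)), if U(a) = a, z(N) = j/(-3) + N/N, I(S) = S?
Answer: 2657/21 ≈ 126.52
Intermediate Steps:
z(N) = 7/3 (z(N) = -4/(-3) + N/N = -4*(-⅓) + 1 = 4/3 + 1 = 7/3)
(U(3) + 119) + (z(-2) + 61)/(25 + I(-11)) = (3 + 119) + (7/3 + 61)/(25 - 11) = 122 + (190/3)/14 = 122 + (190/3)*(1/14) = 122 + 95/21 = 2657/21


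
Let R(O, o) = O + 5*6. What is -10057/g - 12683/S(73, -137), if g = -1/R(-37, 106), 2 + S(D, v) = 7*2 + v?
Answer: -8787192/125 ≈ -70298.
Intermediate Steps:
R(O, o) = 30 + O (R(O, o) = O + 30 = 30 + O)
S(D, v) = 12 + v (S(D, v) = -2 + (7*2 + v) = -2 + (14 + v) = 12 + v)
g = ⅐ (g = -1/(30 - 37) = -1/(-7) = -1*(-⅐) = ⅐ ≈ 0.14286)
-10057/g - 12683/S(73, -137) = -10057/⅐ - 12683/(12 - 137) = -10057*7 - 12683/(-125) = -70399 - 12683*(-1/125) = -70399 + 12683/125 = -8787192/125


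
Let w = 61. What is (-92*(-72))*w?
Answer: 404064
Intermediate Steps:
(-92*(-72))*w = -92*(-72)*61 = 6624*61 = 404064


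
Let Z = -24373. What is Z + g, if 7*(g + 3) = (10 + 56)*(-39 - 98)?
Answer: -179674/7 ≈ -25668.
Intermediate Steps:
g = -9063/7 (g = -3 + ((10 + 56)*(-39 - 98))/7 = -3 + (66*(-137))/7 = -3 + (⅐)*(-9042) = -3 - 9042/7 = -9063/7 ≈ -1294.7)
Z + g = -24373 - 9063/7 = -179674/7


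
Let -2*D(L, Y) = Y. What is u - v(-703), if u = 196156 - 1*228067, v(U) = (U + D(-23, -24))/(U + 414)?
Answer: -9222970/289 ≈ -31913.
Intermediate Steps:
D(L, Y) = -Y/2
v(U) = (12 + U)/(414 + U) (v(U) = (U - 1/2*(-24))/(U + 414) = (U + 12)/(414 + U) = (12 + U)/(414 + U))
u = -31911 (u = 196156 - 228067 = -31911)
u - v(-703) = -31911 - (12 - 703)/(414 - 703) = -31911 - (-691)/(-289) = -31911 - (-1)*(-691)/289 = -31911 - 1*691/289 = -31911 - 691/289 = -9222970/289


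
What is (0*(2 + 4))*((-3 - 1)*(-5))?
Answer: 0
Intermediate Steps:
(0*(2 + 4))*((-3 - 1)*(-5)) = (0*6)*(-4*(-5)) = 0*20 = 0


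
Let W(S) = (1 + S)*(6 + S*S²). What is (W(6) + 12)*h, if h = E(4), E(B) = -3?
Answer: -4698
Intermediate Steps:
W(S) = (1 + S)*(6 + S³)
h = -3
(W(6) + 12)*h = ((6 + 6³ + 6⁴ + 6*6) + 12)*(-3) = ((6 + 216 + 1296 + 36) + 12)*(-3) = (1554 + 12)*(-3) = 1566*(-3) = -4698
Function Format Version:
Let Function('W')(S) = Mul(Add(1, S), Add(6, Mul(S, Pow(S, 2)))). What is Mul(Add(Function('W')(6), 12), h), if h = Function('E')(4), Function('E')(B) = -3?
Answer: -4698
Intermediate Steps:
Function('W')(S) = Mul(Add(1, S), Add(6, Pow(S, 3)))
h = -3
Mul(Add(Function('W')(6), 12), h) = Mul(Add(Add(6, Pow(6, 3), Pow(6, 4), Mul(6, 6)), 12), -3) = Mul(Add(Add(6, 216, 1296, 36), 12), -3) = Mul(Add(1554, 12), -3) = Mul(1566, -3) = -4698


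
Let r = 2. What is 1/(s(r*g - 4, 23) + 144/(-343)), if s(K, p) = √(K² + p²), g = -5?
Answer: 49392/85274789 + 588245*√29/85274789 ≈ 0.037727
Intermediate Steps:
1/(s(r*g - 4, 23) + 144/(-343)) = 1/(√((2*(-5) - 4)² + 23²) + 144/(-343)) = 1/(√((-10 - 4)² + 529) + 144*(-1/343)) = 1/(√((-14)² + 529) - 144/343) = 1/(√(196 + 529) - 144/343) = 1/(√725 - 144/343) = 1/(5*√29 - 144/343) = 1/(-144/343 + 5*√29)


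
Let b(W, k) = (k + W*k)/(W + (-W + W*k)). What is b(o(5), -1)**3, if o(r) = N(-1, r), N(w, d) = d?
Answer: 216/125 ≈ 1.7280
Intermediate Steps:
o(r) = r
b(W, k) = (k + W*k)/(W*k) (b(W, k) = (k + W*k)/((W*k)) = (k + W*k)*(1/(W*k)) = (k + W*k)/(W*k))
b(o(5), -1)**3 = ((1 + 5)/5)**3 = ((1/5)*6)**3 = (6/5)**3 = 216/125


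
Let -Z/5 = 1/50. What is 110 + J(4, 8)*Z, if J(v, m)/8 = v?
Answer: 534/5 ≈ 106.80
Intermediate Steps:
Z = -⅒ (Z = -5/50 = -5*1/50 = -⅒ ≈ -0.10000)
J(v, m) = 8*v
110 + J(4, 8)*Z = 110 + (8*4)*(-⅒) = 110 + 32*(-⅒) = 110 - 16/5 = 534/5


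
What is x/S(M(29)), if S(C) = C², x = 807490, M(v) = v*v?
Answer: 807490/707281 ≈ 1.1417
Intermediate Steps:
M(v) = v²
x/S(M(29)) = 807490/((29²)²) = 807490/(841²) = 807490/707281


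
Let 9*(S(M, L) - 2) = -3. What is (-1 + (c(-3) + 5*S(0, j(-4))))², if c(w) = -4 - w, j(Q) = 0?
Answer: 361/9 ≈ 40.111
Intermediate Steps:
S(M, L) = 5/3 (S(M, L) = 2 + (⅑)*(-3) = 2 - ⅓ = 5/3)
(-1 + (c(-3) + 5*S(0, j(-4))))² = (-1 + ((-4 - 1*(-3)) + 5*(5/3)))² = (-1 + ((-4 + 3) + 25/3))² = (-1 + (-1 + 25/3))² = (-1 + 22/3)² = (19/3)² = 361/9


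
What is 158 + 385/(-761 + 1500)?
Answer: 117147/739 ≈ 158.52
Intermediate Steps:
158 + 385/(-761 + 1500) = 158 + 385/739 = 117147/739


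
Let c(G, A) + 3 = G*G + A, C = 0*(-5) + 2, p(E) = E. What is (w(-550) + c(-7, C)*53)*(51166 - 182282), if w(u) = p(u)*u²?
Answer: 21814090940896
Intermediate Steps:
w(u) = u³ (w(u) = u*u² = u³)
C = 2 (C = 0 + 2 = 2)
c(G, A) = -3 + A + G² (c(G, A) = -3 + (G*G + A) = -3 + (G² + A) = -3 + (A + G²) = -3 + A + G²)
(w(-550) + c(-7, C)*53)*(51166 - 182282) = ((-550)³ + (-3 + 2 + (-7)²)*53)*(51166 - 182282) = (-166375000 + (-3 + 2 + 49)*53)*(-131116) = (-166375000 + 48*53)*(-131116) = (-166375000 + 2544)*(-131116) = -166372456*(-131116) = 21814090940896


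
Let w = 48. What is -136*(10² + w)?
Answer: -20128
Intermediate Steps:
-136*(10² + w) = -136*(10² + 48) = -136*(100 + 48) = -136*148 = -20128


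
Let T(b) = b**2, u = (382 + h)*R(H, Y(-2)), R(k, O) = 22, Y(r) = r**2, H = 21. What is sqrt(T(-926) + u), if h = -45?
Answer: sqrt(864890) ≈ 929.99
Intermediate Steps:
u = 7414 (u = (382 - 45)*22 = 337*22 = 7414)
sqrt(T(-926) + u) = sqrt((-926)**2 + 7414) = sqrt(857476 + 7414) = sqrt(864890)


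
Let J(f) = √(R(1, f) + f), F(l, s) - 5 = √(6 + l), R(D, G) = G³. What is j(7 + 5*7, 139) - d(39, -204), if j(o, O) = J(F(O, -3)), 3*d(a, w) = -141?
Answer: 47 + √(2305 + 221*√145) ≈ 117.47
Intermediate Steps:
d(a, w) = -47 (d(a, w) = (⅓)*(-141) = -47)
F(l, s) = 5 + √(6 + l)
J(f) = √(f + f³) (J(f) = √(f³ + f) = √(f + f³))
j(o, O) = √(5 + (5 + √(6 + O))³ + √(6 + O)) (j(o, O) = √((5 + √(6 + O)) + (5 + √(6 + O))³) = √(5 + (5 + √(6 + O))³ + √(6 + O)))
j(7 + 5*7, 139) - d(39, -204) = √(5 + (5 + √(6 + 139))³ + √(6 + 139)) - 1*(-47) = √(5 + (5 + √145)³ + √145) + 47 = √(5 + √145 + (5 + √145)³) + 47 = 47 + √(5 + √145 + (5 + √145)³)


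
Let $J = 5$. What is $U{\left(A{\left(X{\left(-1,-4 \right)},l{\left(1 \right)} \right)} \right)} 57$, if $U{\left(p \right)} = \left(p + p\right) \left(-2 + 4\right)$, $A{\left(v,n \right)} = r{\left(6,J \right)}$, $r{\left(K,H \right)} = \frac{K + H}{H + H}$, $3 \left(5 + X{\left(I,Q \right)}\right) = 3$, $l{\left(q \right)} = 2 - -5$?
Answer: $\frac{1254}{5} \approx 250.8$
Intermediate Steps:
$l{\left(q \right)} = 7$ ($l{\left(q \right)} = 2 + 5 = 7$)
$X{\left(I,Q \right)} = -4$ ($X{\left(I,Q \right)} = -5 + \frac{1}{3} \cdot 3 = -5 + 1 = -4$)
$r{\left(K,H \right)} = \frac{H + K}{2 H}$
$A{\left(v,n \right)} = \frac{11}{10}$ ($A{\left(v,n \right)} = \frac{5 + 6}{2 \cdot 5} = \frac{1}{2} \cdot \frac{1}{5} \cdot 11 = \frac{11}{10}$)
$U{\left(p \right)} = 4 p$ ($U{\left(p \right)} = 2 p 2 = 4 p$)
$U{\left(A{\left(X{\left(-1,-4 \right)},l{\left(1 \right)} \right)} \right)} 57 = 4 \cdot \frac{11}{10} \cdot 57 = \frac{22}{5} \cdot 57 = \frac{1254}{5}$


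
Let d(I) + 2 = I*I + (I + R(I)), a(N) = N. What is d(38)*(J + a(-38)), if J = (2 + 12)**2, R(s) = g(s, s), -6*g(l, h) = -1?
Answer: 701599/3 ≈ 2.3387e+5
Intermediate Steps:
g(l, h) = 1/6 (g(l, h) = -1/6*(-1) = 1/6)
R(s) = 1/6
J = 196 (J = 14**2 = 196)
d(I) = -11/6 + I + I**2 (d(I) = -2 + (I*I + (I + 1/6)) = -2 + (I**2 + (1/6 + I)) = -2 + (1/6 + I + I**2) = -11/6 + I + I**2)
d(38)*(J + a(-38)) = (-11/6 + 38 + 38**2)*(196 - 38) = (-11/6 + 38 + 1444)*158 = (8881/6)*158 = 701599/3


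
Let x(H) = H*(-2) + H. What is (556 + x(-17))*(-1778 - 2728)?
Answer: -2581938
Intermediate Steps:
x(H) = -H (x(H) = -2*H + H = -H)
(556 + x(-17))*(-1778 - 2728) = (556 - 1*(-17))*(-1778 - 2728) = (556 + 17)*(-4506) = 573*(-4506) = -2581938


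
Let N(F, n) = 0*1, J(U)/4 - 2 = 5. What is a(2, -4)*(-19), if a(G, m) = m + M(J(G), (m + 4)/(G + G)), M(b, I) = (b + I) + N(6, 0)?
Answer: -456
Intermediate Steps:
J(U) = 28 (J(U) = 8 + 4*5 = 8 + 20 = 28)
N(F, n) = 0
M(b, I) = I + b (M(b, I) = (b + I) + 0 = (I + b) + 0 = I + b)
a(G, m) = 28 + m + (4 + m)/(2*G) (a(G, m) = m + ((m + 4)/(G + G) + 28) = m + ((4 + m)/((2*G)) + 28) = m + ((4 + m)*(1/(2*G)) + 28) = m + ((4 + m)/(2*G) + 28) = m + (28 + (4 + m)/(2*G)) = 28 + m + (4 + m)/(2*G))
a(2, -4)*(-19) = ((2 + (1/2)*(-4) + 2*(28 - 4))/2)*(-19) = ((2 - 2 + 2*24)/2)*(-19) = ((2 - 2 + 48)/2)*(-19) = ((1/2)*48)*(-19) = 24*(-19) = -456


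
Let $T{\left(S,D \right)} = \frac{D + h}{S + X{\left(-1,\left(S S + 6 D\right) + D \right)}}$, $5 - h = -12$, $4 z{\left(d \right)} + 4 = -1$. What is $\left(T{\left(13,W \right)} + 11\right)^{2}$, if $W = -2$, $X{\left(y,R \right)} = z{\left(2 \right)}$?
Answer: $\frac{332929}{2209} \approx 150.71$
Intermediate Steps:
$z{\left(d \right)} = - \frac{5}{4}$ ($z{\left(d \right)} = -1 + \frac{1}{4} \left(-1\right) = -1 - \frac{1}{4} = - \frac{5}{4}$)
$X{\left(y,R \right)} = - \frac{5}{4}$
$h = 17$ ($h = 5 - -12 = 5 + 12 = 17$)
$T{\left(S,D \right)} = \frac{17 + D}{- \frac{5}{4} + S}$ ($T{\left(S,D \right)} = \frac{D + 17}{S - \frac{5}{4}} = \frac{17 + D}{- \frac{5}{4} + S}$)
$\left(T{\left(13,W \right)} + 11\right)^{2} = \left(\frac{4 \left(17 - 2\right)}{-5 + 4 \cdot 13} + 11\right)^{2} = \left(4 \frac{1}{-5 + 52} \cdot 15 + 11\right)^{2} = \left(4 \cdot \frac{1}{47} \cdot 15 + 11\right)^{2} = \left(\frac{60}{47} + 11\right)^{2} = \left(\frac{577}{47}\right)^{2} = \frac{332929}{2209}$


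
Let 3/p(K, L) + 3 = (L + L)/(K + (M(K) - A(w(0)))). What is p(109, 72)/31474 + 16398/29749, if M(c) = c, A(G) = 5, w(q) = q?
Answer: 28383973681/51497601430 ≈ 0.55117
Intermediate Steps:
p(K, L) = 3/(-3 + 2*L/(-5 + 2*K)) (p(K, L) = 3/(-3 + (L + L)/(K + (K - 1*5))) = 3/(-3 + (2*L)/(K + (K - 5))) = 3/(-3 + (2*L)/(K + (-5 + K))) = 3/(-3 + (2*L)/(-5 + 2*K)) = 3/(-3 + 2*L/(-5 + 2*K)))
p(109, 72)/31474 + 16398/29749 = (3*(-5 + 2*109)/(15 - 6*109 + 2*72))/31474 + 16398/29749 = (3*(-5 + 218)/(15 - 654 + 144))*(1/31474) + 16398*(1/29749) = (3*213/(-495))*(1/31474) + 16398/29749 = (3*(-1/495)*213)*(1/31474) + 16398/29749 = -71/55*1/31474 + 16398/29749 = -71/1731070 + 16398/29749 = 28383973681/51497601430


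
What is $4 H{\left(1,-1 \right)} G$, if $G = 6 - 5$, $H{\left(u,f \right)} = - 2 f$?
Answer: $8$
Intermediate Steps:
$G = 1$
$4 H{\left(1,-1 \right)} G = 4 \left(\left(-2\right) \left(-1\right)\right) 1 = 4 \cdot 2 \cdot 1 = 8 \cdot 1 = 8$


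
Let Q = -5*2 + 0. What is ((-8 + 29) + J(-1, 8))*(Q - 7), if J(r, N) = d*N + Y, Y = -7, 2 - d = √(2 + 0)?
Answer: -510 + 136*√2 ≈ -317.67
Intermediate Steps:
d = 2 - √2 (d = 2 - √(2 + 0) = 2 - √2 ≈ 0.58579)
J(r, N) = -7 + N*(2 - √2) (J(r, N) = (2 - √2)*N - 7 = N*(2 - √2) - 7 = -7 + N*(2 - √2))
Q = -10 (Q = -10 + 0 = -10)
((-8 + 29) + J(-1, 8))*(Q - 7) = ((-8 + 29) + (-7 + 8*(2 - √2)))*(-10 - 7) = (21 + (-7 + (16 - 8*√2)))*(-17) = (21 + (9 - 8*√2))*(-17) = (30 - 8*√2)*(-17) = -510 + 136*√2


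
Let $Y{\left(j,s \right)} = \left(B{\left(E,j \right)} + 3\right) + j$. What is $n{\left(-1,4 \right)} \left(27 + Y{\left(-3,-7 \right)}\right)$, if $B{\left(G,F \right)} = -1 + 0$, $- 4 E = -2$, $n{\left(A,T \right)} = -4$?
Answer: $-104$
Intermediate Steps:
$E = \frac{1}{2}$ ($E = \left(- \frac{1}{4}\right) \left(-2\right) = \frac{1}{2} \approx 0.5$)
$B{\left(G,F \right)} = -1$
$Y{\left(j,s \right)} = 2 + j$ ($Y{\left(j,s \right)} = \left(-1 + 3\right) + j = 2 + j$)
$n{\left(-1,4 \right)} \left(27 + Y{\left(-3,-7 \right)}\right) = - 4 \left(27 + \left(2 - 3\right)\right) = - 4 \left(27 - 1\right) = \left(-4\right) 26 = -104$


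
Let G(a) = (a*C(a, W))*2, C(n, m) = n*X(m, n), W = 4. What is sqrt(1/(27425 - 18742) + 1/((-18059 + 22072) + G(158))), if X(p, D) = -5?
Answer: 4*sqrt(31584327779969)/2132779241 ≈ 0.010540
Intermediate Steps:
C(n, m) = -5*n (C(n, m) = n*(-5) = -5*n)
G(a) = -10*a**2 (G(a) = (a*(-5*a))*2 = -5*a**2*2 = -10*a**2)
sqrt(1/(27425 - 18742) + 1/((-18059 + 22072) + G(158))) = sqrt(1/(27425 - 18742) + 1/((-18059 + 22072) - 10*158**2)) = sqrt(1/8683 + 1/(4013 - 10*24964)) = sqrt(1/8683 + 1/(4013 - 249640)) = sqrt(1/8683 + 1/(-245627)) = sqrt(1/8683 - 1/245627) = sqrt(236944/2132779241) = 4*sqrt(31584327779969)/2132779241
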